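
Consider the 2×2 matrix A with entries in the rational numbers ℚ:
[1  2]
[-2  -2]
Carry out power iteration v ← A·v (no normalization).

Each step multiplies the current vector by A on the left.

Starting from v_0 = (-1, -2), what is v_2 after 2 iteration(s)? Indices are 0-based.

v_2 = (7, -2)

v_0 = (-1, -2).
v_1 = A·v_0 = (-5, 6).
v_2 = A·v_1 = (7, -2).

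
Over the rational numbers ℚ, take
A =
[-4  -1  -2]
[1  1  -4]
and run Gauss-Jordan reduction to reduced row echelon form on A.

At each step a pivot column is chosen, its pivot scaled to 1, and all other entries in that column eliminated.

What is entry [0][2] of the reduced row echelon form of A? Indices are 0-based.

M[0][2] = 2

[1] R0 /= -4  ⇒  (1, 1/4, 1/2)
     R1 -= 1·R0  ⇒  (0, 3/4, -9/2)
[2] R1 /= 3/4  ⇒  (0, 1, -6)
     R0 -= 1/4·R1  ⇒  (1, 0, 2)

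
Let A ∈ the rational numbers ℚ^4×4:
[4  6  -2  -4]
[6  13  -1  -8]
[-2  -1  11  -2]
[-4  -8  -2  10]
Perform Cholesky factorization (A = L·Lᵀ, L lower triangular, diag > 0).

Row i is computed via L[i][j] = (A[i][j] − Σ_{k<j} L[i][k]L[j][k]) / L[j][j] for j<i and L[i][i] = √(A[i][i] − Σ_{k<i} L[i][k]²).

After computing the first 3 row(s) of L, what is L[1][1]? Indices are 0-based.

Step 1: L[0][0] = √(4) = 2.
  L[1][0] = (6) / L[0][0] = 3.
Step 2: L[1][1] = √(4) = 2.
  L[2][0] = (-2) / L[0][0] = -1.
  L[2][1] = (2) / L[1][1] = 1.
Step 3: L[2][2] = √(9) = 3.

L[1][1] = 2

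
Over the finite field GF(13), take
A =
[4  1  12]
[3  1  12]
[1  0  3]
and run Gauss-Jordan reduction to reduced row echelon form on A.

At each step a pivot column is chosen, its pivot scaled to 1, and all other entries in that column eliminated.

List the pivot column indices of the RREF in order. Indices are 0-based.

pivot(0,0)=4: scale R0 → (1, 10, 3)
  clear (1,0): R1 −= (3)R0 → (0, 10, 3)
  clear (2,0): R2 −= (1)R0 → (0, 3, 0)
pivot(1,1)=10: scale R1 → (0, 1, 12)
  clear (0,1): R0 −= (10)R1 → (1, 0, 0)
  clear (2,1): R2 −= (3)R1 → (0, 0, 3)
pivot(2,2)=3: scale R2 → (0, 0, 1)
  clear (1,2): R1 −= (12)R2 → (0, 1, 0)

pivot columns: 0, 1, 2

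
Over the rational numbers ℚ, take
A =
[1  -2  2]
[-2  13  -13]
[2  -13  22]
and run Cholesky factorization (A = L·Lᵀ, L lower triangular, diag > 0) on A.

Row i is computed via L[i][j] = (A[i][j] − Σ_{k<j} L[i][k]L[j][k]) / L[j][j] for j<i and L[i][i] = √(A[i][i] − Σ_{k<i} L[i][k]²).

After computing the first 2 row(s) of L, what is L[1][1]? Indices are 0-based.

Step 1: L[0][0] = √(1) = 1.
  L[1][0] = (-2) / L[0][0] = -2.
Step 2: L[1][1] = √(9) = 3.

L[1][1] = 3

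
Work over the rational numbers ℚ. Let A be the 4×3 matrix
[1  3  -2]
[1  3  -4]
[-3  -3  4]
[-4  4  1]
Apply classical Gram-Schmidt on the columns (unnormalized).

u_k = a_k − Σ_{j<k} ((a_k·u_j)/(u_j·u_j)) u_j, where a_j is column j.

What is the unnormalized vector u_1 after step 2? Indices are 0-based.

Step 1: u_0 = a_0 = (1, 1, -3, -4).
Step 2: u_1 = a_1 − (-1/27)·u_0 = (82/27, 82/27, -28/9, 104/27).

u_1 = (82/27, 82/27, -28/9, 104/27)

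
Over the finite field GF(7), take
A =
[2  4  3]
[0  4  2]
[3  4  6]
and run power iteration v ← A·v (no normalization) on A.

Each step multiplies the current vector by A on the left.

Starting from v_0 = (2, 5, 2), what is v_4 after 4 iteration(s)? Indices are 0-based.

v_4 = (4, 0, 0)

v_0 = (2, 5, 2).
v_1 = A·v_0 = (2, 3, 3).
v_2 = A·v_1 = (4, 4, 1).
v_3 = A·v_2 = (6, 4, 6).
v_4 = A·v_3 = (4, 0, 0).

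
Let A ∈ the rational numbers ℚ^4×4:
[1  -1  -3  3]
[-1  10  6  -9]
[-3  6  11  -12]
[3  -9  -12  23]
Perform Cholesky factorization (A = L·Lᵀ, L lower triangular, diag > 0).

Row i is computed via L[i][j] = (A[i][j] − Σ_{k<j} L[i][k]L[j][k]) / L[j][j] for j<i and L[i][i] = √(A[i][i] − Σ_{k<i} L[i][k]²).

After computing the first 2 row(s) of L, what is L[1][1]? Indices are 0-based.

L[1][1] = 3

Step 1: L[0][0] = √(1) = 1.
  L[1][0] = (-1) / L[0][0] = -1.
Step 2: L[1][1] = √(9) = 3.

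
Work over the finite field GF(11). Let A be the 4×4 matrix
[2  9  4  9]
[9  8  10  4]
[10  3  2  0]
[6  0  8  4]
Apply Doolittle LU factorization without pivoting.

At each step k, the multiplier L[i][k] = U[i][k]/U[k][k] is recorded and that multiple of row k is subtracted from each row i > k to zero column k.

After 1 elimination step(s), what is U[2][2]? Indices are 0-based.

U[2][2] = 4

k=0: U[0][0]=2
  eliminate (1,0): mult=10, new row 1: (0, 6, 3, 2); set L[1][0]=10
  eliminate (2,0): mult=5, new row 2: (0, 2, 4, 10); set L[2][0]=5
  eliminate (3,0): mult=3, new row 3: (0, 6, 7, 10); set L[3][0]=3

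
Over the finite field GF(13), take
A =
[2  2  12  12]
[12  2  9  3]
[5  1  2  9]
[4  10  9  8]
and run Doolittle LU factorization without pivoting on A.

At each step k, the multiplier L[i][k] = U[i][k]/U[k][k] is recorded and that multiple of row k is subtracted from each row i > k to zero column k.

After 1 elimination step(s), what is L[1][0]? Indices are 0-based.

Step 1: pivot at (0,0) is 2.
  row1 ← row1 − (6)·row0  ⇒  L[1][0]=6, U row1=(0, 3, 2, 9)
  row2 ← row2 − (9)·row0  ⇒  L[2][0]=9, U row2=(0, 9, 11, 5)
  row3 ← row3 − (2)·row0  ⇒  L[3][0]=2, U row3=(0, 6, 11, 10)

L[1][0] = 6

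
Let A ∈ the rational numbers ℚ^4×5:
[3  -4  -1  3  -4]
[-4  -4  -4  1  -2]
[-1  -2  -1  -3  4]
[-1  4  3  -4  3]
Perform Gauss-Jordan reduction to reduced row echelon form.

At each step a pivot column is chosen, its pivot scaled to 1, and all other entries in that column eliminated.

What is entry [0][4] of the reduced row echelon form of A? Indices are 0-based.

M[0][4] = 71/48

pivot(0,0)=3: scale R0 → (1, -4/3, -1/3, 1, -4/3)
  clear (1,0): R1 −= (-4)R0 → (0, -28/3, -16/3, 5, -22/3)
  clear (2,0): R2 −= (-1)R0 → (0, -10/3, -4/3, -2, 8/3)
  clear (3,0): R3 −= (-1)R0 → (0, 8/3, 8/3, -3, 5/3)
pivot(1,1)=-28/3: scale R1 → (0, 1, 4/7, -15/28, 11/14)
  clear (0,1): R0 −= (-4/3)R1 → (1, 0, 3/7, 2/7, -2/7)
  clear (2,1): R2 −= (-10/3)R1 → (0, 0, 4/7, -53/14, 37/7)
  clear (3,1): R3 −= (8/3)R1 → (0, 0, 8/7, -11/7, -3/7)
pivot(2,2)=4/7: scale R2 → (0, 0, 1, -53/8, 37/4)
  clear (0,2): R0 −= (3/7)R2 → (1, 0, 0, 25/8, -17/4)
  clear (1,2): R1 −= (4/7)R2 → (0, 1, 0, 13/4, -9/2)
  clear (3,2): R3 −= (8/7)R2 → (0, 0, 0, 6, -11)
pivot(3,3)=6: scale R3 → (0, 0, 0, 1, -11/6)
  clear (0,3): R0 −= (25/8)R3 → (1, 0, 0, 0, 71/48)
  clear (1,3): R1 −= (13/4)R3 → (0, 1, 0, 0, 35/24)
  clear (2,3): R2 −= (-53/8)R3 → (0, 0, 1, 0, -139/48)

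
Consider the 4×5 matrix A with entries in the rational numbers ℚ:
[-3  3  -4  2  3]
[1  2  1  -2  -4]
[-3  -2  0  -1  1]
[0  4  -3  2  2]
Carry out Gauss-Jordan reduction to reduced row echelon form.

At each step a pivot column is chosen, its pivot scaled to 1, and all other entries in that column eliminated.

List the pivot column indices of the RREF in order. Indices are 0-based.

[1] R0 /= -3  ⇒  (1, -1, 4/3, -2/3, -1)
     R1 -= 1·R0  ⇒  (0, 3, -1/3, -4/3, -3)
     R2 -= -3·R0  ⇒  (0, -5, 4, -3, -2)
[2] R1 /= 3  ⇒  (0, 1, -1/9, -4/9, -1)
     R0 -= -1·R1  ⇒  (1, 0, 11/9, -10/9, -2)
     R2 -= -5·R1  ⇒  (0, 0, 31/9, -47/9, -7)
     R3 -= 4·R1  ⇒  (0, 0, -23/9, 34/9, 6)
[3] R2 /= 31/9  ⇒  (0, 0, 1, -47/31, -63/31)
     R0 -= 11/9·R2  ⇒  (1, 0, 0, 23/31, 15/31)
     R1 -= -1/9·R2  ⇒  (0, 1, 0, -19/31, -38/31)
     R3 -= -23/9·R2  ⇒  (0, 0, 0, -3/31, 25/31)
[4] R3 /= -3/31  ⇒  (0, 0, 0, 1, -25/3)
     R0 -= 23/31·R3  ⇒  (1, 0, 0, 0, 20/3)
     R1 -= -19/31·R3  ⇒  (0, 1, 0, 0, -19/3)
     R2 -= -47/31·R3  ⇒  (0, 0, 1, 0, -44/3)

pivot columns: 0, 1, 2, 3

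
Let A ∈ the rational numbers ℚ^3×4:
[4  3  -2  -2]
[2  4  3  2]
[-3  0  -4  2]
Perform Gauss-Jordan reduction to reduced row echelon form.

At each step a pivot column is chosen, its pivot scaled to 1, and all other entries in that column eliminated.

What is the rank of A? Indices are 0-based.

rank = 3

pivot(0,0)=4: scale R0 → (1, 3/4, -1/2, -1/2)
  clear (1,0): R1 −= (2)R0 → (0, 5/2, 4, 3)
  clear (2,0): R2 −= (-3)R0 → (0, 9/4, -11/2, 1/2)
pivot(1,1)=5/2: scale R1 → (0, 1, 8/5, 6/5)
  clear (0,1): R0 −= (3/4)R1 → (1, 0, -17/10, -7/5)
  clear (2,1): R2 −= (9/4)R1 → (0, 0, -91/10, -11/5)
pivot(2,2)=-91/10: scale R2 → (0, 0, 1, 22/91)
  clear (0,2): R0 −= (-17/10)R2 → (1, 0, 0, -90/91)
  clear (1,2): R1 −= (8/5)R2 → (0, 1, 0, 74/91)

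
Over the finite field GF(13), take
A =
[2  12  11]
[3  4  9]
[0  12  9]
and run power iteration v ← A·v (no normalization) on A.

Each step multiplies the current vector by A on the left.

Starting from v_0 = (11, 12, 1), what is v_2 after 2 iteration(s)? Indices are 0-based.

v_0 = (11, 12, 1).
v_1 = A·v_0 = (8, 12, 10).
v_2 = A·v_1 = (10, 6, 0).

v_2 = (10, 6, 0)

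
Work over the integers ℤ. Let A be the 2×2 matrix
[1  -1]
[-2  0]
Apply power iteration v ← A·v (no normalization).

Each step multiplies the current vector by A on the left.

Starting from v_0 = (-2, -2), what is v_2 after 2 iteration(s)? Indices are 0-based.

v_2 = (-4, 0)

v_0 = (-2, -2).
v_1 = A·v_0 = (0, 4).
v_2 = A·v_1 = (-4, 0).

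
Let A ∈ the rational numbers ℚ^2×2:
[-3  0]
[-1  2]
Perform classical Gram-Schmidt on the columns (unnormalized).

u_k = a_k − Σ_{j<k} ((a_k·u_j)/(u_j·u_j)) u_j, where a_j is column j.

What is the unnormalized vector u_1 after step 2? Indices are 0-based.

u_1 = (-3/5, 9/5)

Step 1: u_0 = a_0 = (-3, -1).
Step 2: u_1 = a_1 − (-1/5)·u_0 = (-3/5, 9/5).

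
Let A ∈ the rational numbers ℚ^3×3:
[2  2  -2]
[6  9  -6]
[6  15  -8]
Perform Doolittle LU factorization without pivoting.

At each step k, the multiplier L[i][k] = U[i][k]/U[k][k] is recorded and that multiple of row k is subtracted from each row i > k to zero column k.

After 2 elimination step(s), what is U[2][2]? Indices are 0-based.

Step 1: pivot at (0,0) is 2.
  row1 ← row1 − (3)·row0  ⇒  L[1][0]=3, U row1=(0, 3, 0)
  row2 ← row2 − (3)·row0  ⇒  L[2][0]=3, U row2=(0, 9, -2)
Step 2: pivot at (1,1) is 3.
  row2 ← row2 − (3)·row1  ⇒  L[2][1]=3, U row2=(0, 0, -2)

U[2][2] = -2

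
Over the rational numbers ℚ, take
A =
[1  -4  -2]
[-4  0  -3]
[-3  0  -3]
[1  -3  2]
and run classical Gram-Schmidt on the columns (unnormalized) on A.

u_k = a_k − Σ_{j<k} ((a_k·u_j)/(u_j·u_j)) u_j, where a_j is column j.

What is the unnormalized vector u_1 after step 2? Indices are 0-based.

Step 1: u_0 = a_0 = (1, -4, -3, 1).
Step 2: u_1 = a_1 − (-7/27)·u_0 = (-101/27, -28/27, -7/9, -74/27).

u_1 = (-101/27, -28/27, -7/9, -74/27)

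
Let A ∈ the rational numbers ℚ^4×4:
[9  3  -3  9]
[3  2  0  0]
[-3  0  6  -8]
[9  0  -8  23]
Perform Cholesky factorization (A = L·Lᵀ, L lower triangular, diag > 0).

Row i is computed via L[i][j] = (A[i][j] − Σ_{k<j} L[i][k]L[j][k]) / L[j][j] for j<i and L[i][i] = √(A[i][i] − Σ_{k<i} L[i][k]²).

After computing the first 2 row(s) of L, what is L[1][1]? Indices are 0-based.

L[1][1] = 1

Step 1: L[0][0] = √(9) = 3.
  L[1][0] = (3) / L[0][0] = 1.
Step 2: L[1][1] = √(1) = 1.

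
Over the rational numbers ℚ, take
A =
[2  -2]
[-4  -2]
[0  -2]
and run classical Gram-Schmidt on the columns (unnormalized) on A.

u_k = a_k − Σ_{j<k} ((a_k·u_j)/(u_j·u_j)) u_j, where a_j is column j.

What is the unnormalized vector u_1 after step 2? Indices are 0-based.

u_1 = (-12/5, -6/5, -2)

Step 1: u_0 = a_0 = (2, -4, 0).
Step 2: u_1 = a_1 − (1/5)·u_0 = (-12/5, -6/5, -2).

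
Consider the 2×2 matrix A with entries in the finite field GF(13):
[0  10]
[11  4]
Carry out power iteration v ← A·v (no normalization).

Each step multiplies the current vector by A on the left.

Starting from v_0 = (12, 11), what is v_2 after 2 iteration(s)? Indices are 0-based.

v_2 = (5, 3)

v_0 = (12, 11).
v_1 = A·v_0 = (6, 7).
v_2 = A·v_1 = (5, 3).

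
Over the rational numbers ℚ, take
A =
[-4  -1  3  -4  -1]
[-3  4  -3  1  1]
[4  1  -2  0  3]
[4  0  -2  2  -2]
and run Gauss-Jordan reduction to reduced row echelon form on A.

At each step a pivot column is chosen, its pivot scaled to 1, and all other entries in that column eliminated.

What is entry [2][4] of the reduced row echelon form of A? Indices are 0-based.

M[2][4] = 122/15

step 1: normalize row 0 (÷-4) = (1, 1/4, -3/4, 1, 1/4)
  row 1: subtract -3×row0 = (0, 19/4, -21/4, 4, 7/4)
  row 2: subtract 4×row0 = (0, 0, 1, -4, 2)
  row 3: subtract 4×row0 = (0, -1, 1, -2, -3)
step 2: normalize row 1 (÷19/4) = (0, 1, -21/19, 16/19, 7/19)
  row 0: subtract 1/4×row1 = (1, 0, -9/19, 15/19, 3/19)
  row 3: subtract -1×row1 = (0, 0, -2/19, -22/19, -50/19)
step 3: normalize row 2 (÷1) = (0, 0, 1, -4, 2)
  row 0: subtract -9/19×row2 = (1, 0, 0, -21/19, 21/19)
  row 1: subtract -21/19×row2 = (0, 1, 0, -68/19, 49/19)
  row 3: subtract -2/19×row2 = (0, 0, 0, -30/19, -46/19)
step 4: normalize row 3 (÷-30/19) = (0, 0, 0, 1, 23/15)
  row 0: subtract -21/19×row3 = (1, 0, 0, 0, 14/5)
  row 1: subtract -68/19×row3 = (0, 1, 0, 0, 121/15)
  row 2: subtract -4×row3 = (0, 0, 1, 0, 122/15)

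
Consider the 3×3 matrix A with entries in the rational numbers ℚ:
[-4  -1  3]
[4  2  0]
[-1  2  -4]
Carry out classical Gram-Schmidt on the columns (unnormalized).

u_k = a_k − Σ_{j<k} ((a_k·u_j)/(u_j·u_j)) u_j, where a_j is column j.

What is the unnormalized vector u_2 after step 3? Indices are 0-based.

Step 1: u_0 = a_0 = (-4, 4, -1).
Step 2: u_1 = a_1 − (10/33)·u_0 = (7/33, 26/33, 76/33).
Step 3: u_2 = a_2 − (-8/33)·u_0 − (-283/197)·u_1 = (460/197, 414/197, -184/197).

u_2 = (460/197, 414/197, -184/197)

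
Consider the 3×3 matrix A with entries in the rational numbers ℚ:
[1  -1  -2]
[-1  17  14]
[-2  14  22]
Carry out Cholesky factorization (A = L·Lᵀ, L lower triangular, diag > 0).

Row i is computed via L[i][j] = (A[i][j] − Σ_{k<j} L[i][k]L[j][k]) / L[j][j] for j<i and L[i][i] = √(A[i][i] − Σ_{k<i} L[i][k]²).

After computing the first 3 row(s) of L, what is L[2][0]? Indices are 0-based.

Step 1: L[0][0] = √(1) = 1.
  L[1][0] = (-1) / L[0][0] = -1.
Step 2: L[1][1] = √(16) = 4.
  L[2][0] = (-2) / L[0][0] = -2.
  L[2][1] = (12) / L[1][1] = 3.
Step 3: L[2][2] = √(9) = 3.

L[2][0] = -2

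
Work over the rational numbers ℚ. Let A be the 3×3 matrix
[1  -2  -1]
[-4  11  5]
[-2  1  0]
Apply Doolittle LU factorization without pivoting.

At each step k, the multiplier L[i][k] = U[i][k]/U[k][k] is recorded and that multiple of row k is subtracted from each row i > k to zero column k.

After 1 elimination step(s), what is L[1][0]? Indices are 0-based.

Step 1: pivot at (0,0) is 1.
  row1 ← row1 − (-4)·row0  ⇒  L[1][0]=-4, U row1=(0, 3, 1)
  row2 ← row2 − (-2)·row0  ⇒  L[2][0]=-2, U row2=(0, -3, -2)

L[1][0] = -4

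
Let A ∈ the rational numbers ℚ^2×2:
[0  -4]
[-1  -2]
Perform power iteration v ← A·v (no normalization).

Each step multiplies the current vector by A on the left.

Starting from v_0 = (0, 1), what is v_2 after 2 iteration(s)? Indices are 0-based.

v_0 = (0, 1).
v_1 = A·v_0 = (-4, -2).
v_2 = A·v_1 = (8, 8).

v_2 = (8, 8)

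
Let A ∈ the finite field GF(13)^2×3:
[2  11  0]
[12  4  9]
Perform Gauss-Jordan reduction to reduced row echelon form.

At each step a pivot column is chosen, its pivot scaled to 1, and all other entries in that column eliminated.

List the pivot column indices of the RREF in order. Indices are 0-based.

pivot(0,0)=2: scale R0 → (1, 12, 0)
  clear (1,0): R1 −= (12)R0 → (0, 3, 9)
pivot(1,1)=3: scale R1 → (0, 1, 3)
  clear (0,1): R0 −= (12)R1 → (1, 0, 3)

pivot columns: 0, 1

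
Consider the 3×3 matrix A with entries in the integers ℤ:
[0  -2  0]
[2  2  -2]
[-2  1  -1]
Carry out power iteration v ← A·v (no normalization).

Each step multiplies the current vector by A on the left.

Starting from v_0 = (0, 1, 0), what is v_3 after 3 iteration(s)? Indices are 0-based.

v_3 = (4, -22, 1)

v_0 = (0, 1, 0).
v_1 = A·v_0 = (-2, 2, 1).
v_2 = A·v_1 = (-4, -2, 5).
v_3 = A·v_2 = (4, -22, 1).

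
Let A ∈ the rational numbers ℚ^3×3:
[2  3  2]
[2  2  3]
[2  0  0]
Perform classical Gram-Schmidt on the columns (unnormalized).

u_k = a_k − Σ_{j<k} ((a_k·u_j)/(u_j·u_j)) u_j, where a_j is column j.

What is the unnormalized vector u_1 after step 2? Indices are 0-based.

u_1 = (4/3, 1/3, -5/3)

Step 1: u_0 = a_0 = (2, 2, 2).
Step 2: u_1 = a_1 − (5/6)·u_0 = (4/3, 1/3, -5/3).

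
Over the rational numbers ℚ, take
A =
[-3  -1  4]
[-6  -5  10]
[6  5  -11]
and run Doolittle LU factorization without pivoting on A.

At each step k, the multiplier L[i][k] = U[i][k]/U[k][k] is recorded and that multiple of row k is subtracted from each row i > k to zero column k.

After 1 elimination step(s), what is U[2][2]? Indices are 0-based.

U[2][2] = -3

k=0: U[0][0]=-3
  eliminate (1,0): mult=2, new row 1: (0, -3, 2); set L[1][0]=2
  eliminate (2,0): mult=-2, new row 2: (0, 3, -3); set L[2][0]=-2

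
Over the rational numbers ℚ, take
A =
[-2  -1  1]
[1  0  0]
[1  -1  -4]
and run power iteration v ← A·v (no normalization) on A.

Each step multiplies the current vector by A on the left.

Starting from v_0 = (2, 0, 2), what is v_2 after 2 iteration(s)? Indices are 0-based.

v_2 = (-4, -2, 20)

v_0 = (2, 0, 2).
v_1 = A·v_0 = (-2, 2, -6).
v_2 = A·v_1 = (-4, -2, 20).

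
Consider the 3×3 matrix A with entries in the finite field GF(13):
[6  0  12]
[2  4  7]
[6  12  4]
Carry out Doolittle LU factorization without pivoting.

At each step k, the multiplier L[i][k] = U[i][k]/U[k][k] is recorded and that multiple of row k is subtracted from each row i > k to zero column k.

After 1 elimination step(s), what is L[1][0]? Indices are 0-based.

k=0: U[0][0]=6
  eliminate (1,0): mult=9, new row 1: (0, 4, 3); set L[1][0]=9
  eliminate (2,0): mult=1, new row 2: (0, 12, 5); set L[2][0]=1

L[1][0] = 9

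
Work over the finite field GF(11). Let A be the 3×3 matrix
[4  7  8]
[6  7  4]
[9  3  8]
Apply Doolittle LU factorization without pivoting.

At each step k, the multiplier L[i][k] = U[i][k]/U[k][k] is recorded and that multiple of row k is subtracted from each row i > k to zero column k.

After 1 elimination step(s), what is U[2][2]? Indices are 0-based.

U[2][2] = 1

k=0: U[0][0]=4
  eliminate (1,0): mult=7, new row 1: (0, 2, 3); set L[1][0]=7
  eliminate (2,0): mult=5, new row 2: (0, 1, 1); set L[2][0]=5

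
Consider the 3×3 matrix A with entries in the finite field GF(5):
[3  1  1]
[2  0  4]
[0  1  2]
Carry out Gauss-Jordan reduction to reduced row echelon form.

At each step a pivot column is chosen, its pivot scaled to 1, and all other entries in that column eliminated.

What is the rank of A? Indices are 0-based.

step 1: normalize row 0 (÷3) = (1, 2, 2)
  row 1: subtract 2×row0 = (0, 1, 0)
step 2: normalize row 1 (÷1) = (0, 1, 0)
  row 0: subtract 2×row1 = (1, 0, 2)
  row 2: subtract 1×row1 = (0, 0, 2)
step 3: normalize row 2 (÷2) = (0, 0, 1)
  row 0: subtract 2×row2 = (1, 0, 0)

rank = 3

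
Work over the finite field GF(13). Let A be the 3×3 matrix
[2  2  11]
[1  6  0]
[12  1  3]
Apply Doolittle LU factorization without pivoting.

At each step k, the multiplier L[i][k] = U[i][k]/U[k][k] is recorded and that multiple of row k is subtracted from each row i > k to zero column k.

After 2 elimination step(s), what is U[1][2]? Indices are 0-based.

U[1][2] = 1

Step 1: pivot at (0,0) is 2.
  row1 ← row1 − (7)·row0  ⇒  L[1][0]=7, U row1=(0, 5, 1)
  row2 ← row2 − (6)·row0  ⇒  L[2][0]=6, U row2=(0, 2, 2)
Step 2: pivot at (1,1) is 5.
  row2 ← row2 − (3)·row1  ⇒  L[2][1]=3, U row2=(0, 0, 12)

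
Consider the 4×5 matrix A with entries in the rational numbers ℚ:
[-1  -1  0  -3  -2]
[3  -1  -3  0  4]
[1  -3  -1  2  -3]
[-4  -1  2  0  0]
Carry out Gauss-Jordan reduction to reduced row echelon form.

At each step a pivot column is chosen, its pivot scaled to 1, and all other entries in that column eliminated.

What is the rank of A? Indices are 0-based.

rank = 4

pivot(0,0)=-1: scale R0 → (1, 1, 0, 3, 2)
  clear (1,0): R1 −= (3)R0 → (0, -4, -3, -9, -2)
  clear (2,0): R2 −= (1)R0 → (0, -4, -1, -1, -5)
  clear (3,0): R3 −= (-4)R0 → (0, 3, 2, 12, 8)
pivot(1,1)=-4: scale R1 → (0, 1, 3/4, 9/4, 1/2)
  clear (0,1): R0 −= (1)R1 → (1, 0, -3/4, 3/4, 3/2)
  clear (2,1): R2 −= (-4)R1 → (0, 0, 2, 8, -3)
  clear (3,1): R3 −= (3)R1 → (0, 0, -1/4, 21/4, 13/2)
pivot(2,2)=2: scale R2 → (0, 0, 1, 4, -3/2)
  clear (0,2): R0 −= (-3/4)R2 → (1, 0, 0, 15/4, 3/8)
  clear (1,2): R1 −= (3/4)R2 → (0, 1, 0, -3/4, 13/8)
  clear (3,2): R3 −= (-1/4)R2 → (0, 0, 0, 25/4, 49/8)
pivot(3,3)=25/4: scale R3 → (0, 0, 0, 1, 49/50)
  clear (0,3): R0 −= (15/4)R3 → (1, 0, 0, 0, -33/10)
  clear (1,3): R1 −= (-3/4)R3 → (0, 1, 0, 0, 59/25)
  clear (2,3): R2 −= (4)R3 → (0, 0, 1, 0, -271/50)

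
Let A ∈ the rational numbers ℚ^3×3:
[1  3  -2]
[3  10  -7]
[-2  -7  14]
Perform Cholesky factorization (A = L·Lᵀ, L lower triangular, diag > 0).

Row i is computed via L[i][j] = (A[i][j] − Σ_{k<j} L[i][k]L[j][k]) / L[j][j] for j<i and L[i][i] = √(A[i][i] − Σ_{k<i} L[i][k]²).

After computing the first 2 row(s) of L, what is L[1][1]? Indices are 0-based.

L[1][1] = 1

Step 1: L[0][0] = √(1) = 1.
  L[1][0] = (3) / L[0][0] = 3.
Step 2: L[1][1] = √(1) = 1.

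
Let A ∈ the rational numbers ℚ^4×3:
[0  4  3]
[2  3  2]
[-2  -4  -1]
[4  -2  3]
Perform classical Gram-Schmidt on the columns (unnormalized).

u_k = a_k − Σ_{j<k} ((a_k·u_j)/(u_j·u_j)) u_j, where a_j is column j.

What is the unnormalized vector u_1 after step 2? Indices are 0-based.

u_1 = (4, 5/2, -7/2, -3)

Step 1: u_0 = a_0 = (0, 2, -2, 4).
Step 2: u_1 = a_1 − (1/4)·u_0 = (4, 5/2, -7/2, -3).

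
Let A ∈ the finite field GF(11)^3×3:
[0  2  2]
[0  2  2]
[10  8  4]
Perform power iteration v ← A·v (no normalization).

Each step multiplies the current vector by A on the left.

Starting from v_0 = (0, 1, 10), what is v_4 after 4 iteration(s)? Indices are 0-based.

v_4 = (6, 6, 2)

v_0 = (0, 1, 10).
v_1 = A·v_0 = (0, 0, 4).
v_2 = A·v_1 = (8, 8, 5).
v_3 = A·v_2 = (4, 4, 10).
v_4 = A·v_3 = (6, 6, 2).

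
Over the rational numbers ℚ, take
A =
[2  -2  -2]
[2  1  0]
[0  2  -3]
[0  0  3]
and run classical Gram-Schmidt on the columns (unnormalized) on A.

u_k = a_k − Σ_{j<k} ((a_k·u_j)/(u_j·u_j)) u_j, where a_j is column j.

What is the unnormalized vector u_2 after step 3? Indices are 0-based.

Step 1: u_0 = a_0 = (2, 2, 0, 0).
Step 2: u_1 = a_1 − (-1/4)·u_0 = (-3/2, 3/2, 2, 0).
Step 3: u_2 = a_2 − (-1/2)·u_0 − (-6/17)·u_1 = (-26/17, 26/17, -39/17, 3).

u_2 = (-26/17, 26/17, -39/17, 3)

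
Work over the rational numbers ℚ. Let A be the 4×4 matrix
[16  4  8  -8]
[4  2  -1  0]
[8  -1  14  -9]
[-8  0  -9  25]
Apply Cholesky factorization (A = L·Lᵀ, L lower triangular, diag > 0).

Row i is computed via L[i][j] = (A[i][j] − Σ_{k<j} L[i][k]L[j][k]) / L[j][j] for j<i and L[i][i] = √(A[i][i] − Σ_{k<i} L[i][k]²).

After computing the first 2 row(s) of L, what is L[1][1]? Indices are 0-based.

Step 1: L[0][0] = √(16) = 4.
  L[1][0] = (4) / L[0][0] = 1.
Step 2: L[1][1] = √(1) = 1.

L[1][1] = 1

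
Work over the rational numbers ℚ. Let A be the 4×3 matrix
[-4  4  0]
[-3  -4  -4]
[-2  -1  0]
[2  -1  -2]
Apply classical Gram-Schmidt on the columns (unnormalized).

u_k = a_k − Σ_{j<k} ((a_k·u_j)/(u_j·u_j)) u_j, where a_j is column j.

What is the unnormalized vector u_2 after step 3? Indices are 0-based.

Step 1: u_0 = a_0 = (-4, -3, -2, 2).
Step 2: u_1 = a_1 − (-4/33)·u_0 = (116/33, -48/11, -41/33, -25/33).
Step 3: u_2 = a_2 − (8/33)·u_0 − (313/553)·u_1 = (-564/553, -444/553, 657/553, -1137/553).

u_2 = (-564/553, -444/553, 657/553, -1137/553)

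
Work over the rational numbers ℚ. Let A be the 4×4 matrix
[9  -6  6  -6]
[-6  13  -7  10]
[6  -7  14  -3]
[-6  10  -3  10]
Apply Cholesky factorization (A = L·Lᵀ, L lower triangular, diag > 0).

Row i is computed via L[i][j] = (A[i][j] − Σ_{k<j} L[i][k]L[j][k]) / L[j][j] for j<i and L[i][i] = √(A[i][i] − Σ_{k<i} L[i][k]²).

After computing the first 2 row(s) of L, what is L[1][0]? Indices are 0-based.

L[1][0] = -2

Step 1: L[0][0] = √(9) = 3.
  L[1][0] = (-6) / L[0][0] = -2.
Step 2: L[1][1] = √(9) = 3.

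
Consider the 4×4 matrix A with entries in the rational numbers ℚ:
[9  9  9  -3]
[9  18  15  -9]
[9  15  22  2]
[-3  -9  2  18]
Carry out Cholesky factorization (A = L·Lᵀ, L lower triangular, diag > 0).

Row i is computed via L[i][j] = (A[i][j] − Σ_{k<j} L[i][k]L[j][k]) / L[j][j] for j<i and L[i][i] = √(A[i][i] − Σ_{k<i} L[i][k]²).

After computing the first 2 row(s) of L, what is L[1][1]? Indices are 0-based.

L[1][1] = 3

Step 1: L[0][0] = √(9) = 3.
  L[1][0] = (9) / L[0][0] = 3.
Step 2: L[1][1] = √(9) = 3.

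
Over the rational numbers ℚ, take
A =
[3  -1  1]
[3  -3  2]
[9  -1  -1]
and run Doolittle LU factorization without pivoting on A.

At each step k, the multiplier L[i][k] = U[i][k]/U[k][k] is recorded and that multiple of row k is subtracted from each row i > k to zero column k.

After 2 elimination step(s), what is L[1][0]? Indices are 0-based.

L[1][0] = 1

Step 1: pivot at (0,0) is 3.
  row1 ← row1 − (1)·row0  ⇒  L[1][0]=1, U row1=(0, -2, 1)
  row2 ← row2 − (3)·row0  ⇒  L[2][0]=3, U row2=(0, 2, -4)
Step 2: pivot at (1,1) is -2.
  row2 ← row2 − (-1)·row1  ⇒  L[2][1]=-1, U row2=(0, 0, -3)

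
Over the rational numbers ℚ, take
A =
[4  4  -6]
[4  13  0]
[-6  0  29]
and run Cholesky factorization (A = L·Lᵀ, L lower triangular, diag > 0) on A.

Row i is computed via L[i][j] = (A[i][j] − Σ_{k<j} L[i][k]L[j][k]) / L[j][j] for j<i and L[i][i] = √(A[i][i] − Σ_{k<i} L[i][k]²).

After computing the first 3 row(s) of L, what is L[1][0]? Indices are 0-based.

Step 1: L[0][0] = √(4) = 2.
  L[1][0] = (4) / L[0][0] = 2.
Step 2: L[1][1] = √(9) = 3.
  L[2][0] = (-6) / L[0][0] = -3.
  L[2][1] = (6) / L[1][1] = 2.
Step 3: L[2][2] = √(16) = 4.

L[1][0] = 2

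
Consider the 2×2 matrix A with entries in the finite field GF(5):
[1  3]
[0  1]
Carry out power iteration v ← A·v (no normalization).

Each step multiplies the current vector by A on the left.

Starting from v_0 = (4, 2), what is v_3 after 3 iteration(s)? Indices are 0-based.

v_3 = (2, 2)

v_0 = (4, 2).
v_1 = A·v_0 = (0, 2).
v_2 = A·v_1 = (1, 2).
v_3 = A·v_2 = (2, 2).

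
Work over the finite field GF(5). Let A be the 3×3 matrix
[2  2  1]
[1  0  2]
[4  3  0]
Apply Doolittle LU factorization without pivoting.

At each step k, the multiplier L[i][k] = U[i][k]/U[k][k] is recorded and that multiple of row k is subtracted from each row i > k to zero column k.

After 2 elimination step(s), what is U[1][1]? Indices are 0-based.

[col 0] pivot 2
  R1 -= 3*R0 → (0, 4, 4)  (L[1][0] := 3)
  R2 -= 2*R0 → (0, 4, 3)  (L[2][0] := 2)
[col 1] pivot 4
  R2 -= 1*R1 → (0, 0, 4)  (L[2][1] := 1)

U[1][1] = 4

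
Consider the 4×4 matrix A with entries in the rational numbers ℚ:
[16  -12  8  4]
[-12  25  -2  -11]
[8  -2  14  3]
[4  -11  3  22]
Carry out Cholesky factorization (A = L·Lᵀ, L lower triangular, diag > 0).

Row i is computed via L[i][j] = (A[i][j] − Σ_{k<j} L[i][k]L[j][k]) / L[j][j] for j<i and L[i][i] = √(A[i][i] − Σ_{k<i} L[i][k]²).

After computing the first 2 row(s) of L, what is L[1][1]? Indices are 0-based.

L[1][1] = 4

Step 1: L[0][0] = √(16) = 4.
  L[1][0] = (-12) / L[0][0] = -3.
Step 2: L[1][1] = √(16) = 4.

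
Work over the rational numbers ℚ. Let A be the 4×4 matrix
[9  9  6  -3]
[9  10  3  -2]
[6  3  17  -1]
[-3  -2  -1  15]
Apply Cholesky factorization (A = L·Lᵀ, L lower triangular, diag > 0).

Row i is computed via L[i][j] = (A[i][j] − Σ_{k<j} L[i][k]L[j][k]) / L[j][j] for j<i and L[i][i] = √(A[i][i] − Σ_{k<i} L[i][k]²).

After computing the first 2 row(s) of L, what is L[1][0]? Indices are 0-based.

L[1][0] = 3

Step 1: L[0][0] = √(9) = 3.
  L[1][0] = (9) / L[0][0] = 3.
Step 2: L[1][1] = √(1) = 1.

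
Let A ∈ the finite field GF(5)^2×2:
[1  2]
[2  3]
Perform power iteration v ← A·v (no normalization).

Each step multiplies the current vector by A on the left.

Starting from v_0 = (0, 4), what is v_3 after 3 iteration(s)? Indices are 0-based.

v_0 = (0, 4).
v_1 = A·v_0 = (3, 2).
v_2 = A·v_1 = (2, 2).
v_3 = A·v_2 = (1, 0).

v_3 = (1, 0)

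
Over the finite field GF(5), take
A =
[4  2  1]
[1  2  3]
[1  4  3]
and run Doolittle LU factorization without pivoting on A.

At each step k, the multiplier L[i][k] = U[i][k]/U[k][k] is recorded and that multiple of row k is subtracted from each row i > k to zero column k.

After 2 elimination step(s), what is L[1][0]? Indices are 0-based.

Step 1: pivot at (0,0) is 4.
  row1 ← row1 − (4)·row0  ⇒  L[1][0]=4, U row1=(0, 4, 4)
  row2 ← row2 − (4)·row0  ⇒  L[2][0]=4, U row2=(0, 1, 4)
Step 2: pivot at (1,1) is 4.
  row2 ← row2 − (4)·row1  ⇒  L[2][1]=4, U row2=(0, 0, 3)

L[1][0] = 4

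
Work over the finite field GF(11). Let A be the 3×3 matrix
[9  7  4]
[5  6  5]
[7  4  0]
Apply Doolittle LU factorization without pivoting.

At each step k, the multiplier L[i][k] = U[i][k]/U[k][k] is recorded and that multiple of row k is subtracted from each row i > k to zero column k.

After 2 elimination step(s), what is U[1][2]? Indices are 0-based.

Step 1: pivot at (0,0) is 9.
  row1 ← row1 − (3)·row0  ⇒  L[1][0]=3, U row1=(0, 7, 4)
  row2 ← row2 − (2)·row0  ⇒  L[2][0]=2, U row2=(0, 1, 3)
Step 2: pivot at (1,1) is 7.
  row2 ← row2 − (8)·row1  ⇒  L[2][1]=8, U row2=(0, 0, 4)

U[1][2] = 4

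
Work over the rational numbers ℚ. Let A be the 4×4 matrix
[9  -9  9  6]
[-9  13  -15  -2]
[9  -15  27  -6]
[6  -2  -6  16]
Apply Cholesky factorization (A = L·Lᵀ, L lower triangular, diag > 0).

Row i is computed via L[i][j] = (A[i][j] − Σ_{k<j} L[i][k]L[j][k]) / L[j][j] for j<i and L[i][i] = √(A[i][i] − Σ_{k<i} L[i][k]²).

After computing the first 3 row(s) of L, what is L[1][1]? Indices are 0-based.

Step 1: L[0][0] = √(9) = 3.
  L[1][0] = (-9) / L[0][0] = -3.
Step 2: L[1][1] = √(4) = 2.
  L[2][0] = (9) / L[0][0] = 3.
  L[2][1] = (-6) / L[1][1] = -3.
Step 3: L[2][2] = √(9) = 3.

L[1][1] = 2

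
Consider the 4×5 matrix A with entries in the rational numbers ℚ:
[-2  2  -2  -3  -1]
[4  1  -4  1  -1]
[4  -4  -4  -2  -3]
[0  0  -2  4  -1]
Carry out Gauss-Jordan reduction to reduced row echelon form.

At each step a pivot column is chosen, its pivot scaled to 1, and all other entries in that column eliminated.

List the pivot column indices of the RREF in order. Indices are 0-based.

[1] R0 /= -2  ⇒  (1, -1, 1, 3/2, 1/2)
     R1 -= 4·R0  ⇒  (0, 5, -8, -5, -3)
     R2 -= 4·R0  ⇒  (0, 0, -8, -8, -5)
[2] R1 /= 5  ⇒  (0, 1, -8/5, -1, -3/5)
     R0 -= -1·R1  ⇒  (1, 0, -3/5, 1/2, -1/10)
[3] R2 /= -8  ⇒  (0, 0, 1, 1, 5/8)
     R0 -= -3/5·R2  ⇒  (1, 0, 0, 11/10, 11/40)
     R1 -= -8/5·R2  ⇒  (0, 1, 0, 3/5, 2/5)
     R3 -= -2·R2  ⇒  (0, 0, 0, 6, 1/4)
[4] R3 /= 6  ⇒  (0, 0, 0, 1, 1/24)
     R0 -= 11/10·R3  ⇒  (1, 0, 0, 0, 11/48)
     R1 -= 3/5·R3  ⇒  (0, 1, 0, 0, 3/8)
     R2 -= 1·R3  ⇒  (0, 0, 1, 0, 7/12)

pivot columns: 0, 1, 2, 3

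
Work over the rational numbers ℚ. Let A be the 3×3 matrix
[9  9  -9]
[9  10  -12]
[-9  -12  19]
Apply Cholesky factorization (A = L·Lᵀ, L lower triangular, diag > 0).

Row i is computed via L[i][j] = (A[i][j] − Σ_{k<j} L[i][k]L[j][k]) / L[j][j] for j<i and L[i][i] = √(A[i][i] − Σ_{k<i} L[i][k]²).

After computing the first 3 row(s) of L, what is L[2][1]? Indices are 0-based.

L[2][1] = -3

Step 1: L[0][0] = √(9) = 3.
  L[1][0] = (9) / L[0][0] = 3.
Step 2: L[1][1] = √(1) = 1.
  L[2][0] = (-9) / L[0][0] = -3.
  L[2][1] = (-3) / L[1][1] = -3.
Step 3: L[2][2] = √(1) = 1.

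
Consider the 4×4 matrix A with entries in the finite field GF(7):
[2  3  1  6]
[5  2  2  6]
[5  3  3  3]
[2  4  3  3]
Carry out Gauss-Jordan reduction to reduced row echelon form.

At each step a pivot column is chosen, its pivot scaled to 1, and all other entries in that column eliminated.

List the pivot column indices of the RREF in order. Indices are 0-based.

pivot columns: 0, 1, 2, 3

step 1: normalize row 0 (÷2) = (1, 5, 4, 3)
  row 1: subtract 5×row0 = (0, 5, 3, 5)
  row 2: subtract 5×row0 = (0, 6, 4, 2)
  row 3: subtract 2×row0 = (0, 1, 2, 4)
step 2: normalize row 1 (÷5) = (0, 1, 2, 1)
  row 0: subtract 5×row1 = (1, 0, 1, 5)
  row 2: subtract 6×row1 = (0, 0, 6, 3)
  row 3: subtract 1×row1 = (0, 0, 0, 3)
step 3: normalize row 2 (÷6) = (0, 0, 1, 4)
  row 0: subtract 1×row2 = (1, 0, 0, 1)
  row 1: subtract 2×row2 = (0, 1, 0, 0)
step 4: normalize row 3 (÷3) = (0, 0, 0, 1)
  row 0: subtract 1×row3 = (1, 0, 0, 0)
  row 2: subtract 4×row3 = (0, 0, 1, 0)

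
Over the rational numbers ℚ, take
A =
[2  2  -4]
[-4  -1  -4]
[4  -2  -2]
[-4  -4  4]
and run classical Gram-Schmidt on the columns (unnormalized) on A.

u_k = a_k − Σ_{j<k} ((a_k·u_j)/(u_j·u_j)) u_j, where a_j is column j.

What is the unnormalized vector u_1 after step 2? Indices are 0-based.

Step 1: u_0 = a_0 = (2, -4, 4, -4).
Step 2: u_1 = a_1 − (4/13)·u_0 = (18/13, 3/13, -42/13, -36/13).

u_1 = (18/13, 3/13, -42/13, -36/13)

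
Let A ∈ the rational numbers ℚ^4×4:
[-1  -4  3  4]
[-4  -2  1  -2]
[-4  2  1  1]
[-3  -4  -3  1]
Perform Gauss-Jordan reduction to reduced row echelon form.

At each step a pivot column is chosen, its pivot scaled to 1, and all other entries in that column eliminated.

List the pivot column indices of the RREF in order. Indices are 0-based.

pivot columns: 0, 1, 2, 3

[1] R0 /= -1  ⇒  (1, 4, -3, -4)
     R1 -= -4·R0  ⇒  (0, 14, -11, -18)
     R2 -= -4·R0  ⇒  (0, 18, -11, -15)
     R3 -= -3·R0  ⇒  (0, 8, -12, -11)
[2] R1 /= 14  ⇒  (0, 1, -11/14, -9/7)
     R0 -= 4·R1  ⇒  (1, 0, 1/7, 8/7)
     R2 -= 18·R1  ⇒  (0, 0, 22/7, 57/7)
     R3 -= 8·R1  ⇒  (0, 0, -40/7, -5/7)
[3] R2 /= 22/7  ⇒  (0, 0, 1, 57/22)
     R0 -= 1/7·R2  ⇒  (1, 0, 0, 17/22)
     R1 -= -11/14·R2  ⇒  (0, 1, 0, 3/4)
     R3 -= -40/7·R2  ⇒  (0, 0, 0, 155/11)
[4] R3 /= 155/11  ⇒  (0, 0, 0, 1)
     R0 -= 17/22·R3  ⇒  (1, 0, 0, 0)
     R1 -= 3/4·R3  ⇒  (0, 1, 0, 0)
     R2 -= 57/22·R3  ⇒  (0, 0, 1, 0)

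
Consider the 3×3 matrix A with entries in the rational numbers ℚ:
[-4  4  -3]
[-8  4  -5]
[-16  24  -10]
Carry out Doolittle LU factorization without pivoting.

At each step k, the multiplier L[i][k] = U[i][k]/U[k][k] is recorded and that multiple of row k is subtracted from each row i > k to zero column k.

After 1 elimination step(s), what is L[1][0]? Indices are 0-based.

[col 0] pivot -4
  R1 -= 2*R0 → (0, -4, 1)  (L[1][0] := 2)
  R2 -= 4*R0 → (0, 8, 2)  (L[2][0] := 4)

L[1][0] = 2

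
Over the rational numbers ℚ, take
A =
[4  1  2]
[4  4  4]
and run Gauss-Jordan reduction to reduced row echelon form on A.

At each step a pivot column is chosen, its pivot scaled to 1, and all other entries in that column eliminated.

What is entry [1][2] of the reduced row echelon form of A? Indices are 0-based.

step 1: normalize row 0 (÷4) = (1, 1/4, 1/2)
  row 1: subtract 4×row0 = (0, 3, 2)
step 2: normalize row 1 (÷3) = (0, 1, 2/3)
  row 0: subtract 1/4×row1 = (1, 0, 1/3)

M[1][2] = 2/3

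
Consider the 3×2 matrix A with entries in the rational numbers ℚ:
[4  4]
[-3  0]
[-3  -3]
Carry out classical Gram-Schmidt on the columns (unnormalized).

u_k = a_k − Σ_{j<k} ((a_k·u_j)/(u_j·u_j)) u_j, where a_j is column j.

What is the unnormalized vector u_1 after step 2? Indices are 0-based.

u_1 = (18/17, 75/34, -27/34)

Step 1: u_0 = a_0 = (4, -3, -3).
Step 2: u_1 = a_1 − (25/34)·u_0 = (18/17, 75/34, -27/34).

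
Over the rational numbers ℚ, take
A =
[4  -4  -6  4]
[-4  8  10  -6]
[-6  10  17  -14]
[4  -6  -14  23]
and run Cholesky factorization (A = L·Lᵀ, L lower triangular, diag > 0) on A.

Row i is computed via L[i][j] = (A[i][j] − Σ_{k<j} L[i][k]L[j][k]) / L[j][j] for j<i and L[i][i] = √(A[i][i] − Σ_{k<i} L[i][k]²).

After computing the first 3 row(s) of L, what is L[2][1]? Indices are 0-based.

L[2][1] = 2

Step 1: L[0][0] = √(4) = 2.
  L[1][0] = (-4) / L[0][0] = -2.
Step 2: L[1][1] = √(4) = 2.
  L[2][0] = (-6) / L[0][0] = -3.
  L[2][1] = (4) / L[1][1] = 2.
Step 3: L[2][2] = √(4) = 2.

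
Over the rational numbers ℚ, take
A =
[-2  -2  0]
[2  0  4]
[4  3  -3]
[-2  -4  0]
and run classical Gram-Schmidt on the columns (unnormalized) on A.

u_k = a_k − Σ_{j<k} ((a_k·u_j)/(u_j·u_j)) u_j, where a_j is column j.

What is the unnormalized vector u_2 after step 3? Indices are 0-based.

u_2 = (-28/59, 186/59, -160/59, -106/59)

Step 1: u_0 = a_0 = (-2, 2, 4, -2).
Step 2: u_1 = a_1 − (6/7)·u_0 = (-2/7, -12/7, -3/7, -16/7).
Step 3: u_2 = a_2 − (-1/7)·u_0 − (-39/59)·u_1 = (-28/59, 186/59, -160/59, -106/59).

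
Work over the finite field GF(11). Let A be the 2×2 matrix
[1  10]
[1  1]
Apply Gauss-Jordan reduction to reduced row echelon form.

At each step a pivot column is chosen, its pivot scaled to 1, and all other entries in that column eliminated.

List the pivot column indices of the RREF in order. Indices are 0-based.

step 1: normalize row 0 (÷1) = (1, 10)
  row 1: subtract 1×row0 = (0, 2)
step 2: normalize row 1 (÷2) = (0, 1)
  row 0: subtract 10×row1 = (1, 0)

pivot columns: 0, 1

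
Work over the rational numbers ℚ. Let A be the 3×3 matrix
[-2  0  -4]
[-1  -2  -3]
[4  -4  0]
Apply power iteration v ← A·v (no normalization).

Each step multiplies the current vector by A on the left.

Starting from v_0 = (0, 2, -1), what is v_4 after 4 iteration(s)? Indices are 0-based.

v_4 = (224, 360, 0)

v_0 = (0, 2, -1).
v_1 = A·v_0 = (4, -1, -8).
v_2 = A·v_1 = (24, 22, 20).
v_3 = A·v_2 = (-128, -128, 8).
v_4 = A·v_3 = (224, 360, 0).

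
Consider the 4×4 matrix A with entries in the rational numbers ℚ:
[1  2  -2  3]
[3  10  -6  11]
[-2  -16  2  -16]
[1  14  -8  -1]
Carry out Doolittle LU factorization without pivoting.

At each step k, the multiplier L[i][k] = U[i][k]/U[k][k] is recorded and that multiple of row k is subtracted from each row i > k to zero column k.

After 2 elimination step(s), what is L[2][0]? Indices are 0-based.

k=0: U[0][0]=1
  eliminate (1,0): mult=3, new row 1: (0, 4, 0, 2); set L[1][0]=3
  eliminate (2,0): mult=-2, new row 2: (0, -12, -2, -10); set L[2][0]=-2
  eliminate (3,0): mult=1, new row 3: (0, 12, -6, -4); set L[3][0]=1
k=1: U[1][1]=4
  eliminate (2,1): mult=-3, new row 2: (0, 0, -2, -4); set L[2][1]=-3
  eliminate (3,1): mult=3, new row 3: (0, 0, -6, -10); set L[3][1]=3

L[2][0] = -2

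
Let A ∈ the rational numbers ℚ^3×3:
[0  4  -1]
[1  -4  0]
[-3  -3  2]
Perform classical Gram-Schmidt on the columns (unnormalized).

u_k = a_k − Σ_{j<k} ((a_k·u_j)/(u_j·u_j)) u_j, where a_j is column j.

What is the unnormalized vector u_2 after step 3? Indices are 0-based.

u_2 = (-3/11, -12/55, -4/55)

Step 1: u_0 = a_0 = (0, 1, -3).
Step 2: u_1 = a_1 − (1/2)·u_0 = (4, -9/2, -3/2).
Step 3: u_2 = a_2 − (-3/5)·u_0 − (-2/11)·u_1 = (-3/11, -12/55, -4/55).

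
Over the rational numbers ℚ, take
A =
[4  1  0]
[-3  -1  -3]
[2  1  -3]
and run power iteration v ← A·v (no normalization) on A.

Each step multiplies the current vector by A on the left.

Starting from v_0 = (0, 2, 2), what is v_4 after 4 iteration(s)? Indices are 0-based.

v_4 = (18, 26, 20)

v_0 = (0, 2, 2).
v_1 = A·v_0 = (2, -8, -4).
v_2 = A·v_1 = (0, 14, 8).
v_3 = A·v_2 = (14, -38, -10).
v_4 = A·v_3 = (18, 26, 20).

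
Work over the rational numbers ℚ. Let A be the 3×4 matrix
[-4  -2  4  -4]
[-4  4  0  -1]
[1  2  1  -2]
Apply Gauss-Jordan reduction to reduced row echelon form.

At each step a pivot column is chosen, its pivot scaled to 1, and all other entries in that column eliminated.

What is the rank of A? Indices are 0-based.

rank = 3

pivot(0,0)=-4: scale R0 → (1, 1/2, -1, 1)
  clear (1,0): R1 −= (-4)R0 → (0, 6, -4, 3)
  clear (2,0): R2 −= (1)R0 → (0, 3/2, 2, -3)
pivot(1,1)=6: scale R1 → (0, 1, -2/3, 1/2)
  clear (0,1): R0 −= (1/2)R1 → (1, 0, -2/3, 3/4)
  clear (2,1): R2 −= (3/2)R1 → (0, 0, 3, -15/4)
pivot(2,2)=3: scale R2 → (0, 0, 1, -5/4)
  clear (0,2): R0 −= (-2/3)R2 → (1, 0, 0, -1/12)
  clear (1,2): R1 −= (-2/3)R2 → (0, 1, 0, -1/3)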